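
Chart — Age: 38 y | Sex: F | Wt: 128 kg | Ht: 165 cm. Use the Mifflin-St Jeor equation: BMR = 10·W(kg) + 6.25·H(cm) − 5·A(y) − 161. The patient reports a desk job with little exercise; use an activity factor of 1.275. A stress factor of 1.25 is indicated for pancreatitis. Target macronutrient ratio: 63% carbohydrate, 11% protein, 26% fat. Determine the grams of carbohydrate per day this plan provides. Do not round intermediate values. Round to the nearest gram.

Mifflin-St Jeor (female): BMR = 10(128) + 6.25(165) − 5(38) − 161 = 1280 + 1031.25 − 190 − 161 = 1960.25 kcal/day.
TEE = 1960.25 × 1.275 = 2499.3188 kcal/day.
With stress factor 1.25: 2499.3188 × 1.25 = 3124.1484 kcal/day.
Carbohydrate energy = 63% × 3124.1484 = 1968.2135 kcal.
Carbohydrate = 1968.2135 ÷ 4 kcal/g = 492.0534 g.

492 g/day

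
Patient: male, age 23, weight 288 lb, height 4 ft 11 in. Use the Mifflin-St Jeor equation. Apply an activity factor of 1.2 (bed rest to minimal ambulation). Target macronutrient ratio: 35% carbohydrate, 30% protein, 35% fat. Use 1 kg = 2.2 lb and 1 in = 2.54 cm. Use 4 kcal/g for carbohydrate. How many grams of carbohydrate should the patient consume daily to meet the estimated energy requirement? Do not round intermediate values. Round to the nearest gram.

224 g/day

Convert to metric: weight = 288 ÷ 2.2 = 130.9091 kg; height = (4×12 + 11) × 2.54 = 59 × 2.54 = 149.86 cm.
Mifflin-St Jeor (male): BMR = 10(130.9091) + 6.25(149.86) − 5(23) + 5 = 1309.0909 + 936.625 − 115 + 5 = 2135.7159 kcal/day.
TEE = 2135.7159 × 1.2 = 2562.8591 kcal/day.
Carbohydrate energy = 35% × 2562.8591 = 897.0007 kcal.
Carbohydrate = 897.0007 ÷ 4 kcal/g = 224.2502 g.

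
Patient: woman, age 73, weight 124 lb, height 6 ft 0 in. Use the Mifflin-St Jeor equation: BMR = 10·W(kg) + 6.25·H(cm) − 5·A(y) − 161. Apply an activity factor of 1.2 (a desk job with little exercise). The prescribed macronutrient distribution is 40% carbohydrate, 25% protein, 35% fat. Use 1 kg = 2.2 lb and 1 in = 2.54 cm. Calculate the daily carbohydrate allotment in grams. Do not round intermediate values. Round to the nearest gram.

142 g/day

Convert to metric: weight = 124 ÷ 2.2 = 56.3636 kg; height = (6×12 + 0) × 2.54 = 72 × 2.54 = 182.88 cm.
Mifflin-St Jeor (female): BMR = 10(56.3636) + 6.25(182.88) − 5(73) − 161 = 563.6364 + 1143 − 365 − 161 = 1180.6364 kcal/day.
TEE = 1180.6364 × 1.2 = 1416.7636 kcal/day.
Carbohydrate energy = 40% × 1416.7636 = 566.7055 kcal.
Carbohydrate = 566.7055 ÷ 4 kcal/g = 141.6764 g.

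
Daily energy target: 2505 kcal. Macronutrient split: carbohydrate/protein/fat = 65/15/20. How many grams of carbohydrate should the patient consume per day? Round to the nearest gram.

Carbohydrate energy = 65% × 2505 = 1628.25 kcal.
At 4 kcal/g: 1628.25 ÷ 4 = 407.0625 g.

407 g/day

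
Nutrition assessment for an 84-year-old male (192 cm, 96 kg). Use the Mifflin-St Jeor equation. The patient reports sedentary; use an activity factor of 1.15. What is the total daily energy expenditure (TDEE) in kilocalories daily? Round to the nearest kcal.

Mifflin-St Jeor (male): BMR = 10(96) + 6.25(192) − 5(84) + 5 = 960 + 1200 − 420 + 5 = 1745 kcal/day.
TEE = BMR × activity factor = 1745 × 1.15 = 2006.75 kcal/day.

2007 kilocalories daily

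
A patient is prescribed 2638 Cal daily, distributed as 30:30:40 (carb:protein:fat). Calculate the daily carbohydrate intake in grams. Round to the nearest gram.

198 g/day

Carbohydrate energy = 30% × 2638 = 791.4 kcal.
At 4 kcal/g: 791.4 ÷ 4 = 197.85 g.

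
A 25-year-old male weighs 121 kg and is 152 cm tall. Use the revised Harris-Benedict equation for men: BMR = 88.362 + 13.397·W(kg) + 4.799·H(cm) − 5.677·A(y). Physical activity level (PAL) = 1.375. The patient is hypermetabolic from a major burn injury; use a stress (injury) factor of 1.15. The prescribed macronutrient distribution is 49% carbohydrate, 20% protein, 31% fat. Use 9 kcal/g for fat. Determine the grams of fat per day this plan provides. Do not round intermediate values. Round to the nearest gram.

Harris-Benedict: BMR = 88.362 + 13.397(121) + 4.799(152) − 5.677(25) = 2296.922 kcal/day.
TEE = 2296.922 × 1.375 = 3158.2678 kcal/day.
With stress factor 1.15: 3158.2678 × 1.15 = 3632.0079 kcal/day.
Fat energy = 31% × 3632.0079 = 1125.9225 kcal.
Fat = 1125.9225 ÷ 9 kcal/g = 125.1025 g.

125 g/day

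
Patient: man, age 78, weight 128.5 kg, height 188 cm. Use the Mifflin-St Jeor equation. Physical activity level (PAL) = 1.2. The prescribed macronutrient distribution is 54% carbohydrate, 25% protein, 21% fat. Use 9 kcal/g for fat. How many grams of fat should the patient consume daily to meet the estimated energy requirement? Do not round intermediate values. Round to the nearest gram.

Mifflin-St Jeor (male): BMR = 10(128.5) + 6.25(188) − 5(78) + 5 = 1285 + 1175 − 390 + 5 = 2075 kcal/day.
TEE = 2075 × 1.2 = 2490 kcal/day.
Fat energy = 21% × 2490 = 522.9 kcal.
Fat = 522.9 ÷ 9 kcal/g = 58.1 g.

58 g/day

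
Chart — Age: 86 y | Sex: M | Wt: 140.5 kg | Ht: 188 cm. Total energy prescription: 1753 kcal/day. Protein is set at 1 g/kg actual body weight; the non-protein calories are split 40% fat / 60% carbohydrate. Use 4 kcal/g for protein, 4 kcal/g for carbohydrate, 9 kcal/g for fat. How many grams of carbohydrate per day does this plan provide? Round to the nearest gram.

179 g/day

Protein = 1 × 140.5 = 140.5 g → 140.5 × 4 = 562 kcal.
Non-protein calories = 1753 − 562 = 1191 kcal.
Fat: 40% × 1191 = 476.4 kcal; carbohydrate: 714.6 kcal.
Carbohydrate: 714.6 kcal ÷ 4 kcal/g = 178.65 g.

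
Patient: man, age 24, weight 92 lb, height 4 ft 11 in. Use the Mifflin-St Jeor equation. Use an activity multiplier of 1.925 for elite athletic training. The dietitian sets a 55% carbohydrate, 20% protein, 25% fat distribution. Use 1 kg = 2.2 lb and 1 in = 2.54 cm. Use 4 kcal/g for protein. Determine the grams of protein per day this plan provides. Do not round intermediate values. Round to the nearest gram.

119 g/day

Convert to metric: weight = 92 ÷ 2.2 = 41.8182 kg; height = (4×12 + 11) × 2.54 = 59 × 2.54 = 149.86 cm.
Mifflin-St Jeor (male): BMR = 10(41.8182) + 6.25(149.86) − 5(24) + 5 = 418.1818 + 936.625 − 120 + 5 = 1239.8068 kcal/day.
TEE = 1239.8068 × 1.925 = 2386.6281 kcal/day.
Protein energy = 20% × 2386.6281 = 477.3256 kcal.
Protein = 477.3256 ÷ 4 kcal/g = 119.3314 g.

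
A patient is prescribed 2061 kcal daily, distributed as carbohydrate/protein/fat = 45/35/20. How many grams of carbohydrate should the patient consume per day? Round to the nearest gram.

Carbohydrate energy = 45% × 2061 = 927.45 kcal.
At 4 kcal/g: 927.45 ÷ 4 = 231.8625 g.

232 g/day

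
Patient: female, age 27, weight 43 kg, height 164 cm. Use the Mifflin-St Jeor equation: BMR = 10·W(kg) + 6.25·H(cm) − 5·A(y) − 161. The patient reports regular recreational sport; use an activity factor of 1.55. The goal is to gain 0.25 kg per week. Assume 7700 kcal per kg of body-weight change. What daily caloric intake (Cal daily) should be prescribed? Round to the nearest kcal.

Mifflin-St Jeor (female): BMR = 10(43) + 6.25(164) − 5(27) − 161 = 430 + 1025 − 135 − 161 = 1159 kcal/day.
TEE = 1159 × 1.55 = 1796.45 kcal/day.
Required daily surplus = 0.25 × 7700 ÷ 7 = 275 kcal/day.
Target intake = 1796.45 + 275 = 2071.45 kcal/day.

2071 Cal daily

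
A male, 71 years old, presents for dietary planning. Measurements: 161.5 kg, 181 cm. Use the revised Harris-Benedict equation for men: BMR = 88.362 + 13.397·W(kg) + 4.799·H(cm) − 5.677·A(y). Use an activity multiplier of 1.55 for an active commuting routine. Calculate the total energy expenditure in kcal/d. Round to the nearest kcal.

4212 kcal/d

Harris-Benedict: BMR = 88.362 + 13.397(161.5) + 4.799(181) − 5.677(71) = 2717.5295 kcal/day.
TEE = BMR × activity factor = 2717.5295 × 1.55 = 4212.1707 kcal/day.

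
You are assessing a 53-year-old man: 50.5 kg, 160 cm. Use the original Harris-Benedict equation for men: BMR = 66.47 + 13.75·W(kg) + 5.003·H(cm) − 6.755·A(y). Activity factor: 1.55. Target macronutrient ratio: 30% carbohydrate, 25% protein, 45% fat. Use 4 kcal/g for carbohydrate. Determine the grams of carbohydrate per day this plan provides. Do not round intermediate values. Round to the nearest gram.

140 g/day

Harris-Benedict: BMR = 66.47 + 13.75(50.5) + 5.003(160) − 6.755(53) = 1203.31 kcal/day.
TEE = 1203.31 × 1.55 = 1865.1305 kcal/day.
Carbohydrate energy = 30% × 1865.1305 = 559.5392 kcal.
Carbohydrate = 559.5392 ÷ 4 kcal/g = 139.8848 g.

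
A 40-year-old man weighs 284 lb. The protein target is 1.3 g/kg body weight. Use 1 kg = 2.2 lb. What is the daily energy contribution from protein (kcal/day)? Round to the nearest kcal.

671 kcal/day

Weight in kg = 284 ÷ 2.2 = 129.0909 kg.
Protein = 1.3 g/kg × 129.0909 kg = 167.8182 g/day.
Protein energy = 167.8182 g × 4 kcal/g = 671.2727 kcal/day.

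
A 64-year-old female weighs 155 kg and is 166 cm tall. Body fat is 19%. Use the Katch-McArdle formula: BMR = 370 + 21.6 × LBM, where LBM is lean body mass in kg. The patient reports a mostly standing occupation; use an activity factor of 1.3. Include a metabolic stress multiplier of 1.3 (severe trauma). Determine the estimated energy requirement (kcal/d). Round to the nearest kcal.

LBM = 155 × (1 − 0.19) = 125.55 kg. Katch-McArdle: BMR = 370 + 21.6 × 125.55 = 3081.88 kcal/day.
TEE = BMR × activity factor = 3081.88 × 1.3 = 4006.444 kcal/day.
Apply stress factor: 4006.444 × 1.3 = 5208.3772 kcal/day.

5208 kcal/d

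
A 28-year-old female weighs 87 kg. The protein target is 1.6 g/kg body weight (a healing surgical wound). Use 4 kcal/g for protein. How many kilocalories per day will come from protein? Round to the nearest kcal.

Protein = 1.6 g/kg × 87 kg = 139.2 g/day.
Protein energy = 139.2 g × 4 kcal/g = 556.8 kcal/day.

557 kcal/day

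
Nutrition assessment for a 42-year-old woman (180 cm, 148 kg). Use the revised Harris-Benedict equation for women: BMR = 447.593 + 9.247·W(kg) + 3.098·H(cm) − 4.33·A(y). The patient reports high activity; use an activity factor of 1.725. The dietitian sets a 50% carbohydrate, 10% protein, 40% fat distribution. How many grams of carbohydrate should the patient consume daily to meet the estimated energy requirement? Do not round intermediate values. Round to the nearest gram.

473 g/day

Harris-Benedict: BMR = 447.593 + 9.247(148) + 3.098(180) − 4.33(42) = 2191.929 kcal/day.
TEE = 2191.929 × 1.725 = 3781.0775 kcal/day.
Carbohydrate energy = 50% × 3781.0775 = 1890.5388 kcal.
Carbohydrate = 1890.5388 ÷ 4 kcal/g = 472.6347 g.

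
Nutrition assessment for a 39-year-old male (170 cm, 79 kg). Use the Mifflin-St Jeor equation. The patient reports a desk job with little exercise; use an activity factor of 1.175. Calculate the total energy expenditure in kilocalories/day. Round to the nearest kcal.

Mifflin-St Jeor (male): BMR = 10(79) + 6.25(170) − 5(39) + 5 = 790 + 1062.5 − 195 + 5 = 1662.5 kcal/day.
TEE = BMR × activity factor = 1662.5 × 1.175 = 1953.4375 kcal/day.

1953 kilocalories/day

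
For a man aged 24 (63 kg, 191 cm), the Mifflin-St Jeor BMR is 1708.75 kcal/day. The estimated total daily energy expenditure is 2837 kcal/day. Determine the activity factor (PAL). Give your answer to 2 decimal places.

Activity factor = TEE ÷ BMR = 2837 ÷ 1708.75 = 1.66.

1.66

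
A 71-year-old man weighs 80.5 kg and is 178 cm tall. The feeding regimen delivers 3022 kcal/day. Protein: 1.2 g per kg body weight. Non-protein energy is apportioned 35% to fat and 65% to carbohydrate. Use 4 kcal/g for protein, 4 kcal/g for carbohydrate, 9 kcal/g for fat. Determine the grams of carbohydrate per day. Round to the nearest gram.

Protein = 1.2 × 80.5 = 96.6 g → 96.6 × 4 = 386.4 kcal.
Non-protein calories = 3022 − 386.4 = 2635.6 kcal.
Fat: 35% × 2635.6 = 922.46 kcal; carbohydrate: 1713.14 kcal.
Carbohydrate: 1713.14 kcal ÷ 4 kcal/g = 428.285 g.

428 g/day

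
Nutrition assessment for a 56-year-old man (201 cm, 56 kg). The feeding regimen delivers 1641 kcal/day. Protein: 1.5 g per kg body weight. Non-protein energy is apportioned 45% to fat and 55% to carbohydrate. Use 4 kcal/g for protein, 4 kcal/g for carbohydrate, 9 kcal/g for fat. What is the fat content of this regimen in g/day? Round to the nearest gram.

65 g/day

Protein = 1.5 × 56 = 84 g → 84 × 4 = 336 kcal.
Non-protein calories = 1641 − 336 = 1305 kcal.
Fat: 45% × 1305 = 587.25 kcal; carbohydrate: 717.75 kcal.
Fat: 587.25 kcal ÷ 9 kcal/g = 65.25 g.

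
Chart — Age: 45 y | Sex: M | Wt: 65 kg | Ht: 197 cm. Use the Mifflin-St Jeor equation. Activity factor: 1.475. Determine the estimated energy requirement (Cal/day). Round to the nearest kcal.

2450 Cal/day

Mifflin-St Jeor (male): BMR = 10(65) + 6.25(197) − 5(45) + 5 = 650 + 1231.25 − 225 + 5 = 1661.25 kcal/day.
TEE = BMR × activity factor = 1661.25 × 1.475 = 2450.3438 kcal/day.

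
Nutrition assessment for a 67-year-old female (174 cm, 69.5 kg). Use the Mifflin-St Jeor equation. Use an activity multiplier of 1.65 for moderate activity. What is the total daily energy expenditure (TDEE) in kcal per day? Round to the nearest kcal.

Mifflin-St Jeor (female): BMR = 10(69.5) + 6.25(174) − 5(67) − 161 = 695 + 1087.5 − 335 − 161 = 1286.5 kcal/day.
TEE = BMR × activity factor = 1286.5 × 1.65 = 2122.725 kcal/day.

2123 kcal per day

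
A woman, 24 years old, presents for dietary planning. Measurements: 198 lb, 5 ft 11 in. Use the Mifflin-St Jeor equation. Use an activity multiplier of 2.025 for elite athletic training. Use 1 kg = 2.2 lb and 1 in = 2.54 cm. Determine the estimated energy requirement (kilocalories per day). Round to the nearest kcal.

3536 kilocalories per day

Convert to metric: weight = 198 ÷ 2.2 = 90 kg; height = (5×12 + 11) × 2.54 = 71 × 2.54 = 180.34 cm.
Mifflin-St Jeor (female): BMR = 10(90) + 6.25(180.34) − 5(24) − 161 = 900 + 1127.125 − 120 − 161 = 1746.125 kcal/day.
TEE = BMR × activity factor = 1746.125 × 2.025 = 3535.9031 kcal/day.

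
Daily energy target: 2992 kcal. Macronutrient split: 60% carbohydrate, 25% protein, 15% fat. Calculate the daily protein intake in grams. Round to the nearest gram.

187 g/day

Protein energy = 25% × 2992 = 748 kcal.
At 4 kcal/g: 748 ÷ 4 = 187 g.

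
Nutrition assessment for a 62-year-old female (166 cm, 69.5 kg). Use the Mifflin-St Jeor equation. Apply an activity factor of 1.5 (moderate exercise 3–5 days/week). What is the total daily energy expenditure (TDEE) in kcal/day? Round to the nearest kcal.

1892 kcal/day

Mifflin-St Jeor (female): BMR = 10(69.5) + 6.25(166) − 5(62) − 161 = 695 + 1037.5 − 310 − 161 = 1261.5 kcal/day.
TEE = BMR × activity factor = 1261.5 × 1.5 = 1892.25 kcal/day.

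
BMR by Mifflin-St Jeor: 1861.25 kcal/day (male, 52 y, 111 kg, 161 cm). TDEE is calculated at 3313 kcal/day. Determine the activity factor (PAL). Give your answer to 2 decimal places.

Activity factor = TEE ÷ BMR = 3313 ÷ 1861.25 = 1.78.

1.78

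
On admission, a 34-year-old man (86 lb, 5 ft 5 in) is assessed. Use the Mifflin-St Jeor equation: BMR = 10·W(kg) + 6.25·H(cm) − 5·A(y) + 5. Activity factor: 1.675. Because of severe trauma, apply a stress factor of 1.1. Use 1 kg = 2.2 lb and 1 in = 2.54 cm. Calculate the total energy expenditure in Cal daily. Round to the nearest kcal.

2317 Cal daily

Convert to metric: weight = 86 ÷ 2.2 = 39.0909 kg; height = (5×12 + 5) × 2.54 = 65 × 2.54 = 165.1 cm.
Mifflin-St Jeor (male): BMR = 10(39.0909) + 6.25(165.1) − 5(34) + 5 = 390.9091 + 1031.875 − 170 + 5 = 1257.7841 kcal/day.
TEE = BMR × activity factor = 1257.7841 × 1.675 = 2106.7884 kcal/day.
Apply stress factor: 2106.7884 × 1.1 = 2317.4672 kcal/day.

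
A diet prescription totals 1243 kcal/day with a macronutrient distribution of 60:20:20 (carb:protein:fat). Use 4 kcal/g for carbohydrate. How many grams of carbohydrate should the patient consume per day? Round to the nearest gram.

Carbohydrate energy = 60% × 1243 = 745.8 kcal.
At 4 kcal/g: 745.8 ÷ 4 = 186.45 g.

186 g/day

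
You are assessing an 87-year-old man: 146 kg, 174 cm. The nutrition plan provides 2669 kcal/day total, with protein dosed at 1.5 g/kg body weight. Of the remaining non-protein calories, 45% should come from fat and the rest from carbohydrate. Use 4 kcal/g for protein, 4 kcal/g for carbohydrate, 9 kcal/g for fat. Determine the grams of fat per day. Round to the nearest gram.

90 g/day

Protein = 1.5 × 146 = 219 g → 219 × 4 = 876 kcal.
Non-protein calories = 2669 − 876 = 1793 kcal.
Fat: 45% × 1793 = 806.85 kcal; carbohydrate: 986.15 kcal.
Fat: 806.85 kcal ÷ 9 kcal/g = 89.65 g.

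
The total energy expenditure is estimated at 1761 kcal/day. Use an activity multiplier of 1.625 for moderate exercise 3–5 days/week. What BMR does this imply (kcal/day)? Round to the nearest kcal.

BMR = TEE ÷ activity factor = 1761 ÷ 1.625 = 1083.6923 kcal/day.

1084 kcal/day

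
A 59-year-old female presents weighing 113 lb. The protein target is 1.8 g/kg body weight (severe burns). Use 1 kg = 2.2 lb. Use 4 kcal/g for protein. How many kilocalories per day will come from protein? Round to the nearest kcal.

Weight in kg = 113 ÷ 2.2 = 51.3636 kg.
Protein = 1.8 g/kg × 51.3636 kg = 92.4545 g/day.
Protein energy = 92.4545 g × 4 kcal/g = 369.8182 kcal/day.

370 kcal/day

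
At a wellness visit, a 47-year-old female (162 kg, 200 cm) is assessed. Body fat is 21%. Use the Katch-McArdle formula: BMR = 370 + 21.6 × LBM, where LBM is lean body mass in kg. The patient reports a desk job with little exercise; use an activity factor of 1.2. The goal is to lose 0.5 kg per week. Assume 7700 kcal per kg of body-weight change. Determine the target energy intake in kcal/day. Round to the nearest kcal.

3211 kcal/day

LBM = 162 × (1 − 0.21) = 127.98 kg. Katch-McArdle: BMR = 370 + 21.6 × 127.98 = 3134.368 kcal/day.
TEE = 3134.368 × 1.2 = 3761.2416 kcal/day.
Required daily deficit = 0.5 × 7700 ÷ 7 = 550 kcal/day.
Target intake = 3761.2416 − 550 = 3211.2416 kcal/day.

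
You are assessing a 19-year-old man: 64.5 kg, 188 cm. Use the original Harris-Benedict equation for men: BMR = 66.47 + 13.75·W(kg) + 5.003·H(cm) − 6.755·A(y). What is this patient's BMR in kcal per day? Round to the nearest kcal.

Harris-Benedict: BMR = 66.47 + 13.75(64.5) + 5.003(188) − 6.755(19) = 1765.564 kcal/day.

1766 kcal per day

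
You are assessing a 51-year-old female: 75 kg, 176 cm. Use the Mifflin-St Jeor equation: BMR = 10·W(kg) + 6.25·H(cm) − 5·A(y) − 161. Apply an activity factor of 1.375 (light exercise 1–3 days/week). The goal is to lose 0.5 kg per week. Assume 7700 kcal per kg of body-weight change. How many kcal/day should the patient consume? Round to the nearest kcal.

1422 kcal/day

Mifflin-St Jeor (female): BMR = 10(75) + 6.25(176) − 5(51) − 161 = 750 + 1100 − 255 − 161 = 1434 kcal/day.
TEE = 1434 × 1.375 = 1971.75 kcal/day.
Required daily deficit = 0.5 × 7700 ÷ 7 = 550 kcal/day.
Target intake = 1971.75 − 550 = 1421.75 kcal/day.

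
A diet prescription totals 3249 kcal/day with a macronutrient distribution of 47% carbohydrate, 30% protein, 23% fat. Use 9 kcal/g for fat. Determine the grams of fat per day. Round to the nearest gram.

Fat energy = 23% × 3249 = 747.27 kcal.
At 9 kcal/g: 747.27 ÷ 9 = 83.03 g.

83 g/day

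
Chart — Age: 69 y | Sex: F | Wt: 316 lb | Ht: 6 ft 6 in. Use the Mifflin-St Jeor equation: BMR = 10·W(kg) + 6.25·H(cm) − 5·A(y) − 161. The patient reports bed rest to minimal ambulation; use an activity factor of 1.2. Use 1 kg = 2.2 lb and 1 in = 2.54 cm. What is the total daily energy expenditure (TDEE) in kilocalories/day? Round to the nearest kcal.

Convert to metric: weight = 316 ÷ 2.2 = 143.6364 kg; height = (6×12 + 6) × 2.54 = 78 × 2.54 = 198.12 cm.
Mifflin-St Jeor (female): BMR = 10(143.6364) + 6.25(198.12) − 5(69) − 161 = 1436.3636 + 1238.25 − 345 − 161 = 2168.6136 kcal/day.
TEE = BMR × activity factor = 2168.6136 × 1.2 = 2602.3364 kcal/day.

2602 kilocalories/day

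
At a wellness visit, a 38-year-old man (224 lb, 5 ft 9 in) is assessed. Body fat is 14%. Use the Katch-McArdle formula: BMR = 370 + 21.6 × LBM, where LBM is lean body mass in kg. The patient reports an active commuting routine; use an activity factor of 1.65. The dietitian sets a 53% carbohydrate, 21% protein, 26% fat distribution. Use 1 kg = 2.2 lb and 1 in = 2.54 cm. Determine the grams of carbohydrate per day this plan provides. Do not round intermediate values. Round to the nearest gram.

Convert to metric: weight = 224 ÷ 2.2 = 101.8182 kg; height = (5×12 + 9) × 2.54 = 69 × 2.54 = 175.26 cm.
LBM = 101.8182 × (1 − 0.14) = 87.5636 kg. Katch-McArdle: BMR = 370 + 21.6 × 87.5636 = 2261.3745 kcal/day.
TEE = 2261.3745 × 1.65 = 3731.268 kcal/day.
Carbohydrate energy = 53% × 3731.268 = 1977.572 kcal.
Carbohydrate = 1977.572 ÷ 4 kcal/g = 494.393 g.

494 g/day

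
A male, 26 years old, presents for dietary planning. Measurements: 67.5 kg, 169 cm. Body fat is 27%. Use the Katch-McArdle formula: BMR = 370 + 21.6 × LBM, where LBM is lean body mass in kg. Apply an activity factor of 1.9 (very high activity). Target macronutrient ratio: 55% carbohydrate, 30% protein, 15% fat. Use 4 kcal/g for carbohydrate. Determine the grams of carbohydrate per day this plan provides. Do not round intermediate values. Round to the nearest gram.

LBM = 67.5 × (1 − 0.27) = 49.275 kg. Katch-McArdle: BMR = 370 + 21.6 × 49.275 = 1434.34 kcal/day.
TEE = 1434.34 × 1.9 = 2725.246 kcal/day.
Carbohydrate energy = 55% × 2725.246 = 1498.8853 kcal.
Carbohydrate = 1498.8853 ÷ 4 kcal/g = 374.7213 g.

375 g/day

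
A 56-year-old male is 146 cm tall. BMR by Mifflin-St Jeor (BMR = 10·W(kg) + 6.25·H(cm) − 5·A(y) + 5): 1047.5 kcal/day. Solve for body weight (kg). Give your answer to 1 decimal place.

41.0 kg

1047.5 = 10·W + 6.25(146) − 5(56) + 5
10·W = 1047.5 − 637.5 = 410, so W = 41 kg.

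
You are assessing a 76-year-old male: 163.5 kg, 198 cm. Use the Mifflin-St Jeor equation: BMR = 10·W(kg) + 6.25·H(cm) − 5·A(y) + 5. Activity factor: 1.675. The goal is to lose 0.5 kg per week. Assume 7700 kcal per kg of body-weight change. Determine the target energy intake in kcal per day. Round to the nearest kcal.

Mifflin-St Jeor (male): BMR = 10(163.5) + 6.25(198) − 5(76) + 5 = 1635 + 1237.5 − 380 + 5 = 2497.5 kcal/day.
TEE = 2497.5 × 1.675 = 4183.3125 kcal/day.
Required daily deficit = 0.5 × 7700 ÷ 7 = 550 kcal/day.
Target intake = 4183.3125 − 550 = 3633.3125 kcal/day.

3633 kcal per day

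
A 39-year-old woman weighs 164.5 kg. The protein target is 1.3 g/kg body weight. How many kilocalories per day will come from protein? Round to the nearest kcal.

855 kcal/day

Protein = 1.3 g/kg × 164.5 kg = 213.85 g/day.
Protein energy = 213.85 g × 4 kcal/g = 855.4 kcal/day.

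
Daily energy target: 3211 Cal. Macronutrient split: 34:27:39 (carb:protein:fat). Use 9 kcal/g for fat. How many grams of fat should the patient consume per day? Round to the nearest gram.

Fat energy = 39% × 3211 = 1252.29 kcal.
At 9 kcal/g: 1252.29 ÷ 9 = 139.1433 g.

139 g/day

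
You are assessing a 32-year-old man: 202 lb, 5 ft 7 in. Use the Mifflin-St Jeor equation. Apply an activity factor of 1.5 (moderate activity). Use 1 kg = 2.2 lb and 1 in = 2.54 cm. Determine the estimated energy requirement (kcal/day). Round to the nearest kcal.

2740 kcal/day

Convert to metric: weight = 202 ÷ 2.2 = 91.8182 kg; height = (5×12 + 7) × 2.54 = 67 × 2.54 = 170.18 cm.
Mifflin-St Jeor (male): BMR = 10(91.8182) + 6.25(170.18) − 5(32) + 5 = 918.1818 + 1063.625 − 160 + 5 = 1826.8068 kcal/day.
TEE = BMR × activity factor = 1826.8068 × 1.5 = 2740.2102 kcal/day.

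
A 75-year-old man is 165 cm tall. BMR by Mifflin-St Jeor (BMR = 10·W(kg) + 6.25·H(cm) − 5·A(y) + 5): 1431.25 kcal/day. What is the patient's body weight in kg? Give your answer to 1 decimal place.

77.0 kg

1431.25 = 10·W + 6.25(165) − 5(75) + 5
10·W = 1431.25 − 661.25 = 770, so W = 77 kg.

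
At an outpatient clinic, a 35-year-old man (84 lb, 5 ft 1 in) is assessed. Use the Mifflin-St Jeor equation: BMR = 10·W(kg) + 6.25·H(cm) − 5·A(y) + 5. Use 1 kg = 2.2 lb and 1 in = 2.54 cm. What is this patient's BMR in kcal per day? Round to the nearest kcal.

1180 kcal per day

Convert to metric: weight = 84 ÷ 2.2 = 38.1818 kg; height = (5×12 + 1) × 2.54 = 61 × 2.54 = 154.94 cm.
Mifflin-St Jeor (male): BMR = 10(38.1818) + 6.25(154.94) − 5(35) + 5 = 381.8182 + 968.375 − 175 + 5 = 1180.1932 kcal/day.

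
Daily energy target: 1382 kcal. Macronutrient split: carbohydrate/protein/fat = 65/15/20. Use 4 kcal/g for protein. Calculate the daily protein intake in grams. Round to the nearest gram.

Protein energy = 15% × 1382 = 207.3 kcal.
At 4 kcal/g: 207.3 ÷ 4 = 51.825 g.

52 g/day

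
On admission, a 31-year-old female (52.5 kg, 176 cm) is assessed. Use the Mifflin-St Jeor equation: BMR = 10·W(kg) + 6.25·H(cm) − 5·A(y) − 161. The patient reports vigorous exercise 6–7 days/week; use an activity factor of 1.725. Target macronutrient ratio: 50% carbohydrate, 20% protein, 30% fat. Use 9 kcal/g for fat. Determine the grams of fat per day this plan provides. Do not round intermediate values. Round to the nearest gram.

75 g/day

Mifflin-St Jeor (female): BMR = 10(52.5) + 6.25(176) − 5(31) − 161 = 525 + 1100 − 155 − 161 = 1309 kcal/day.
TEE = 1309 × 1.725 = 2258.025 kcal/day.
Fat energy = 30% × 2258.025 = 677.4075 kcal.
Fat = 677.4075 ÷ 9 kcal/g = 75.2675 g.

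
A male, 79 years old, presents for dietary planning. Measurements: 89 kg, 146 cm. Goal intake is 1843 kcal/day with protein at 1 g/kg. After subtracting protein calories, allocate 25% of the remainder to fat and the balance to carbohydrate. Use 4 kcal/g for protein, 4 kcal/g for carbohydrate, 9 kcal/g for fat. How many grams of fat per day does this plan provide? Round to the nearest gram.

Protein = 1 × 89 = 89 g → 89 × 4 = 356 kcal.
Non-protein calories = 1843 − 356 = 1487 kcal.
Fat: 25% × 1487 = 371.75 kcal; carbohydrate: 1115.25 kcal.
Fat: 371.75 kcal ÷ 9 kcal/g = 41.3056 g.

41 g/day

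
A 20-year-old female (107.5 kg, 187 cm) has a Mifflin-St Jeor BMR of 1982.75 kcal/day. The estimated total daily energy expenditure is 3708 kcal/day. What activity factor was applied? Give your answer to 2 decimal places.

1.87

Activity factor = TEE ÷ BMR = 3708 ÷ 1982.75 = 1.87.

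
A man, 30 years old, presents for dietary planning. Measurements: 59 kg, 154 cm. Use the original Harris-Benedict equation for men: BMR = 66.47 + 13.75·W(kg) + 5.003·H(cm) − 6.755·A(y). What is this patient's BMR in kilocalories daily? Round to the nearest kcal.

Harris-Benedict: BMR = 66.47 + 13.75(59) + 5.003(154) − 6.755(30) = 1445.532 kcal/day.

1446 kilocalories daily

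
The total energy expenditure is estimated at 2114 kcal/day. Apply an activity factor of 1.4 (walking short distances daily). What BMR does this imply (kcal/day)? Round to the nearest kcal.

BMR = TEE ÷ activity factor = 2114 ÷ 1.4 = 1510 kcal/day.

1510 kcal/day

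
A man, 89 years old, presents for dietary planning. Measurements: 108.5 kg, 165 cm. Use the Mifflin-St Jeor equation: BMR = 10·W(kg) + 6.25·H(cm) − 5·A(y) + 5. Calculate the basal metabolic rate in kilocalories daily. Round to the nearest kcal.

1676 kilocalories daily

Mifflin-St Jeor (male): BMR = 10(108.5) + 6.25(165) − 5(89) + 5 = 1085 + 1031.25 − 445 + 5 = 1676.25 kcal/day.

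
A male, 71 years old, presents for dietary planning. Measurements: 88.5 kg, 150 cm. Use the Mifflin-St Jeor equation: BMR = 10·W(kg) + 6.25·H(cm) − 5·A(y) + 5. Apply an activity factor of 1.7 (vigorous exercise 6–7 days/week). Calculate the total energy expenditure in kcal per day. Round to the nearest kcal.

2503 kcal per day

Mifflin-St Jeor (male): BMR = 10(88.5) + 6.25(150) − 5(71) + 5 = 885 + 937.5 − 355 + 5 = 1472.5 kcal/day.
TEE = BMR × activity factor = 1472.5 × 1.7 = 2503.25 kcal/day.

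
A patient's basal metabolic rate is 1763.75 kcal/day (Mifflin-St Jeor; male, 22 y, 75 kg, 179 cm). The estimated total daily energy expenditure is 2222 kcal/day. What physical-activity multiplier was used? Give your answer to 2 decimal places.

1.26

Activity factor = TEE ÷ BMR = 2222 ÷ 1763.75 = 1.26.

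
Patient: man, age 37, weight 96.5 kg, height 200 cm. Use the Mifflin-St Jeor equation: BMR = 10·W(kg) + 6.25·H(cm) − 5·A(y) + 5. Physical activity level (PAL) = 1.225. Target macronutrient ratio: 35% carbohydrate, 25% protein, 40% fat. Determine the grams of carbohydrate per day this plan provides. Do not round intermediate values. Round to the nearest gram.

218 g/day

Mifflin-St Jeor (male): BMR = 10(96.5) + 6.25(200) − 5(37) + 5 = 965 + 1250 − 185 + 5 = 2035 kcal/day.
TEE = 2035 × 1.225 = 2492.875 kcal/day.
Carbohydrate energy = 35% × 2492.875 = 872.5063 kcal.
Carbohydrate = 872.5063 ÷ 4 kcal/g = 218.1266 g.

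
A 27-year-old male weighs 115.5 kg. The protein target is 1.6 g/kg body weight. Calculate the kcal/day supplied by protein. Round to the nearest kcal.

739 kcal/day

Protein = 1.6 g/kg × 115.5 kg = 184.8 g/day.
Protein energy = 184.8 g × 4 kcal/g = 739.2 kcal/day.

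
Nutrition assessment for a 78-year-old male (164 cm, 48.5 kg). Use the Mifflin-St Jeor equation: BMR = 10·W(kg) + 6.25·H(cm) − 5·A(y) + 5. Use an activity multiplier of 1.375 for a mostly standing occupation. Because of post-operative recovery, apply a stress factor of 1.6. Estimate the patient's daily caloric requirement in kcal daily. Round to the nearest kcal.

Mifflin-St Jeor (male): BMR = 10(48.5) + 6.25(164) − 5(78) + 5 = 485 + 1025 − 390 + 5 = 1125 kcal/day.
TEE = BMR × activity factor = 1125 × 1.375 = 1546.875 kcal/day.
Apply stress factor: 1546.875 × 1.6 = 2475 kcal/day.

2475 kcal daily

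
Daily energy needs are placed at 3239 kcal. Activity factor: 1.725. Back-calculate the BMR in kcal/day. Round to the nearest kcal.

BMR = TEE ÷ activity factor = 3239 ÷ 1.725 = 1877.6812 kcal/day.

1878 kcal/day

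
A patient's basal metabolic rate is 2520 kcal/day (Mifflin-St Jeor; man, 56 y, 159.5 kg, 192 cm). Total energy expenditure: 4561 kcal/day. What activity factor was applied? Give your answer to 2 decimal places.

1.81

Activity factor = TEE ÷ BMR = 4561 ÷ 2520 = 1.81.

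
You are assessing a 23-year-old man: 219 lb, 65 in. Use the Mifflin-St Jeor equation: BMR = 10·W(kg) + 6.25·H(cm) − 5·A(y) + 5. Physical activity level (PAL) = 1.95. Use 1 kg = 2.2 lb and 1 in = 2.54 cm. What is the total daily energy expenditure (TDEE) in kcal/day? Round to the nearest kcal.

Convert to metric: weight = 219 ÷ 2.2 = 99.5455 kg; height = 65 × 2.54 = 165.1 cm.
Mifflin-St Jeor (male): BMR = 10(99.5455) + 6.25(165.1) − 5(23) + 5 = 995.4545 + 1031.875 − 115 + 5 = 1917.3295 kcal/day.
TEE = BMR × activity factor = 1917.3295 × 1.95 = 3738.7926 kcal/day.

3739 kcal/day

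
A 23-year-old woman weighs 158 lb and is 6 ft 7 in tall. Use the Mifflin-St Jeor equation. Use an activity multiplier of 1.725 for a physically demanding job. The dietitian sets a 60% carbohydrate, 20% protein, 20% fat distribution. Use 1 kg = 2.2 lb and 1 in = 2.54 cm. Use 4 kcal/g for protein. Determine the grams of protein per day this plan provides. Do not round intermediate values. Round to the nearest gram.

146 g/day

Convert to metric: weight = 158 ÷ 2.2 = 71.8182 kg; height = (6×12 + 7) × 2.54 = 79 × 2.54 = 200.66 cm.
Mifflin-St Jeor (female): BMR = 10(71.8182) + 6.25(200.66) − 5(23) − 161 = 718.1818 + 1254.125 − 115 − 161 = 1696.3068 kcal/day.
TEE = 1696.3068 × 1.725 = 2926.1293 kcal/day.
Protein energy = 20% × 2926.1293 = 585.2259 kcal.
Protein = 585.2259 ÷ 4 kcal/g = 146.3065 g.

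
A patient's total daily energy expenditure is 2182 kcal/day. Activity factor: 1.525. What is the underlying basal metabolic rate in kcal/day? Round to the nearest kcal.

BMR = TEE ÷ activity factor = 2182 ÷ 1.525 = 1430.8197 kcal/day.

1431 kcal/day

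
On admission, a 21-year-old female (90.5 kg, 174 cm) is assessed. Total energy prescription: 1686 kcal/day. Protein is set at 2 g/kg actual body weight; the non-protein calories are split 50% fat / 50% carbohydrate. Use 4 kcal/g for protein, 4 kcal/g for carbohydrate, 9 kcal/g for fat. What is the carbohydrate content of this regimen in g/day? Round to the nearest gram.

120 g/day

Protein = 2 × 90.5 = 181 g → 181 × 4 = 724 kcal.
Non-protein calories = 1686 − 724 = 962 kcal.
Fat: 50% × 962 = 481 kcal; carbohydrate: 481 kcal.
Carbohydrate: 481 kcal ÷ 4 kcal/g = 120.25 g.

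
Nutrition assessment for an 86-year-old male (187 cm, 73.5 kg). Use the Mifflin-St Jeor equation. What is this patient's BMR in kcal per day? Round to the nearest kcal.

Mifflin-St Jeor (male): BMR = 10(73.5) + 6.25(187) − 5(86) + 5 = 735 + 1168.75 − 430 + 5 = 1478.75 kcal/day.

1479 kcal per day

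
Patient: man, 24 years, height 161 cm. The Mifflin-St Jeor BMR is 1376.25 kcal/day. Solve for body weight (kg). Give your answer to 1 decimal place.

48.5 kg

1376.25 = 10·W + 6.25(161) − 5(24) + 5
10·W = 1376.25 − 891.25 = 485, so W = 48.5 kg.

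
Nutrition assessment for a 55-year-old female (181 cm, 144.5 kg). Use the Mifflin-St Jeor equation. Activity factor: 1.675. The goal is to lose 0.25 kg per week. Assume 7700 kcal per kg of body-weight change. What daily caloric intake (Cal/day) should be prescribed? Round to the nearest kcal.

Mifflin-St Jeor (female): BMR = 10(144.5) + 6.25(181) − 5(55) − 161 = 1445 + 1131.25 − 275 − 161 = 2140.25 kcal/day.
TEE = 2140.25 × 1.675 = 3584.9188 kcal/day.
Required daily deficit = 0.25 × 7700 ÷ 7 = 275 kcal/day.
Target intake = 3584.9188 − 275 = 3309.9188 kcal/day.

3310 Cal/day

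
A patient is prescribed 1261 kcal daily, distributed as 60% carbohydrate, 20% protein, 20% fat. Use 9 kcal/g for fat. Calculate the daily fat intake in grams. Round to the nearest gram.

28 g/day

Fat energy = 20% × 1261 = 252.2 kcal.
At 9 kcal/g: 252.2 ÷ 9 = 28.0222 g.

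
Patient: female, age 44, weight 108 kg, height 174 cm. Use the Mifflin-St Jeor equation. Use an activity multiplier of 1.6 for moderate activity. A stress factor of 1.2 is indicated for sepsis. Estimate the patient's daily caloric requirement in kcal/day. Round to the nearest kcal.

3430 kcal/day

Mifflin-St Jeor (female): BMR = 10(108) + 6.25(174) − 5(44) − 161 = 1080 + 1087.5 − 220 − 161 = 1786.5 kcal/day.
TEE = BMR × activity factor = 1786.5 × 1.6 = 2858.4 kcal/day.
Apply stress factor: 2858.4 × 1.2 = 3430.08 kcal/day.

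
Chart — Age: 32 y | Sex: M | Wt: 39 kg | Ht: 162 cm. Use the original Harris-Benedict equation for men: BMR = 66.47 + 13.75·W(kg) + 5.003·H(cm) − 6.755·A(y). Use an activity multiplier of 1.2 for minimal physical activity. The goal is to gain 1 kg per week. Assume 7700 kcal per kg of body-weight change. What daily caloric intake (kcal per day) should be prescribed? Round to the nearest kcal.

Harris-Benedict: BMR = 66.47 + 13.75(39) + 5.003(162) − 6.755(32) = 1197.046 kcal/day.
TEE = 1197.046 × 1.2 = 1436.4552 kcal/day.
Required daily surplus = 1 × 7700 ÷ 7 = 1100 kcal/day.
Target intake = 1436.4552 + 1100 = 2536.4552 kcal/day.

2536 kcal per day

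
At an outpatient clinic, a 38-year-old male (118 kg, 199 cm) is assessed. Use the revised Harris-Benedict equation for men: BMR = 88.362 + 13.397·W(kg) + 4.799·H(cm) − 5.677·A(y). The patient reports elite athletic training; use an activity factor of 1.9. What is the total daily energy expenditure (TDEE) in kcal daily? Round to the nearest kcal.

Harris-Benedict: BMR = 88.362 + 13.397(118) + 4.799(199) − 5.677(38) = 2408.483 kcal/day.
TEE = BMR × activity factor = 2408.483 × 1.9 = 4576.1177 kcal/day.

4576 kcal daily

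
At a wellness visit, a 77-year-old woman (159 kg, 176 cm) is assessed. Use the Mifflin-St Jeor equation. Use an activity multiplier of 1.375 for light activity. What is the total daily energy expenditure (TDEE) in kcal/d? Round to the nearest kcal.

2948 kcal/d

Mifflin-St Jeor (female): BMR = 10(159) + 6.25(176) − 5(77) − 161 = 1590 + 1100 − 385 − 161 = 2144 kcal/day.
TEE = BMR × activity factor = 2144 × 1.375 = 2948 kcal/day.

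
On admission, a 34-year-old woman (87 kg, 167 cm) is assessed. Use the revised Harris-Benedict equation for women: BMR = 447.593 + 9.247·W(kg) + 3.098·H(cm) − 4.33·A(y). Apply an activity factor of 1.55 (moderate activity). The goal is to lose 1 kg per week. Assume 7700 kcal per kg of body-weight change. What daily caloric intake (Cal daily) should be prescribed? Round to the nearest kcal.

1414 Cal daily

Harris-Benedict: BMR = 447.593 + 9.247(87) + 3.098(167) − 4.33(34) = 1622.228 kcal/day.
TEE = 1622.228 × 1.55 = 2514.4534 kcal/day.
Required daily deficit = 1 × 7700 ÷ 7 = 1100 kcal/day.
Target intake = 2514.4534 − 1100 = 1414.4534 kcal/day.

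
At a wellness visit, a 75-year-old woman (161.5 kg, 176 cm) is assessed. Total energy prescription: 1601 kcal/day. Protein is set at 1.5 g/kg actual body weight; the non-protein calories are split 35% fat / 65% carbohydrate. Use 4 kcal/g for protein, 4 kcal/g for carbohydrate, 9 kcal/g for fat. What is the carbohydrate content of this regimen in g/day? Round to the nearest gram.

Protein = 1.5 × 161.5 = 242.25 g → 242.25 × 4 = 969 kcal.
Non-protein calories = 1601 − 969 = 632 kcal.
Fat: 35% × 632 = 221.2 kcal; carbohydrate: 410.8 kcal.
Carbohydrate: 410.8 kcal ÷ 4 kcal/g = 102.7 g.

103 g/day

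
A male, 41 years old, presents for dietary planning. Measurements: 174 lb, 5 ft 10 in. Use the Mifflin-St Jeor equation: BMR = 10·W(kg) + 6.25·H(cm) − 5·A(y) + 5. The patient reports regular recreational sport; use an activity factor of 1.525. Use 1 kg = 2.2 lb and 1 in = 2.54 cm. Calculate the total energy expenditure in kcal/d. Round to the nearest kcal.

Convert to metric: weight = 174 ÷ 2.2 = 79.0909 kg; height = (5×12 + 10) × 2.54 = 70 × 2.54 = 177.8 cm.
Mifflin-St Jeor (male): BMR = 10(79.0909) + 6.25(177.8) − 5(41) + 5 = 790.9091 + 1111.25 − 205 + 5 = 1702.1591 kcal/day.
TEE = BMR × activity factor = 1702.1591 × 1.525 = 2595.7926 kcal/day.

2596 kcal/d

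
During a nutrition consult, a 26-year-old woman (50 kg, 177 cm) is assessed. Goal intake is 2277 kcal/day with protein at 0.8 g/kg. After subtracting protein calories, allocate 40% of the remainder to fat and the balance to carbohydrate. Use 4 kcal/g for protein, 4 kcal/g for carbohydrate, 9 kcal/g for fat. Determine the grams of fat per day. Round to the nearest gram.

Protein = 0.8 × 50 = 40 g → 40 × 4 = 160 kcal.
Non-protein calories = 2277 − 160 = 2117 kcal.
Fat: 40% × 2117 = 846.8 kcal; carbohydrate: 1270.2 kcal.
Fat: 846.8 kcal ÷ 9 kcal/g = 94.0889 g.

94 g/day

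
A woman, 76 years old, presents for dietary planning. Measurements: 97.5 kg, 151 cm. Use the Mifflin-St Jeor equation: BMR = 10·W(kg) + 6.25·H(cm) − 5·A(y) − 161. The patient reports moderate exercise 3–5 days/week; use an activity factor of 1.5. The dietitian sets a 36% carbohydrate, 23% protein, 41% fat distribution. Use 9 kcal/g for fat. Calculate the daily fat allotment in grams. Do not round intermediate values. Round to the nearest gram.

94 g/day

Mifflin-St Jeor (female): BMR = 10(97.5) + 6.25(151) − 5(76) − 161 = 975 + 943.75 − 380 − 161 = 1377.75 kcal/day.
TEE = 1377.75 × 1.5 = 2066.625 kcal/day.
Fat energy = 41% × 2066.625 = 847.3163 kcal.
Fat = 847.3163 ÷ 9 kcal/g = 94.1463 g.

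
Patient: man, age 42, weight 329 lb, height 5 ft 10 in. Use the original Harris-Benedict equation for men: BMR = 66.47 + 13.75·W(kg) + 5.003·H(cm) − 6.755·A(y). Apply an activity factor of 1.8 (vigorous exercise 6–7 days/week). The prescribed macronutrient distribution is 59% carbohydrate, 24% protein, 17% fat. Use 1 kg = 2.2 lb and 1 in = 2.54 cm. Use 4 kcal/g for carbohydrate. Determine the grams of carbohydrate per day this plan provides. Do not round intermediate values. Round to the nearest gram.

724 g/day

Convert to metric: weight = 329 ÷ 2.2 = 149.5455 kg; height = (5×12 + 10) × 2.54 = 70 × 2.54 = 177.8 cm.
Harris-Benedict: BMR = 66.47 + 13.75(149.5455) + 5.003(177.8) − 6.755(42) = 2728.5434 kcal/day.
TEE = 2728.5434 × 1.8 = 4911.3781 kcal/day.
Carbohydrate energy = 59% × 4911.3781 = 2897.7131 kcal.
Carbohydrate = 2897.7131 ÷ 4 kcal/g = 724.4283 g.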